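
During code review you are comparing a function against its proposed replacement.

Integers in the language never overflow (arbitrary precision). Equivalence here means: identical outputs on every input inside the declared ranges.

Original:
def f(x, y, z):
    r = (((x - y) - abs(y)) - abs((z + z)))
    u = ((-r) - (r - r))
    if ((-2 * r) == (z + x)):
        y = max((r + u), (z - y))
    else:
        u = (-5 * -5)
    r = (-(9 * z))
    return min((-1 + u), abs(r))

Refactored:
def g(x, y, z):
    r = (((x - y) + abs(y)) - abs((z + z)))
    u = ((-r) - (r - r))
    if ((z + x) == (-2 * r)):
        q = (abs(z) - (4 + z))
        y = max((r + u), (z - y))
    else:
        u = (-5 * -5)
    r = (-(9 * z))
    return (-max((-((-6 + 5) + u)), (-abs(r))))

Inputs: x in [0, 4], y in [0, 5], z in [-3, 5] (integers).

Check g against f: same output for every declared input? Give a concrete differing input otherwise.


At x=0, y=1, z=0: f gives 0, g gives -1.
verdict: not equivalent; witness: x=0, y=1, z=0


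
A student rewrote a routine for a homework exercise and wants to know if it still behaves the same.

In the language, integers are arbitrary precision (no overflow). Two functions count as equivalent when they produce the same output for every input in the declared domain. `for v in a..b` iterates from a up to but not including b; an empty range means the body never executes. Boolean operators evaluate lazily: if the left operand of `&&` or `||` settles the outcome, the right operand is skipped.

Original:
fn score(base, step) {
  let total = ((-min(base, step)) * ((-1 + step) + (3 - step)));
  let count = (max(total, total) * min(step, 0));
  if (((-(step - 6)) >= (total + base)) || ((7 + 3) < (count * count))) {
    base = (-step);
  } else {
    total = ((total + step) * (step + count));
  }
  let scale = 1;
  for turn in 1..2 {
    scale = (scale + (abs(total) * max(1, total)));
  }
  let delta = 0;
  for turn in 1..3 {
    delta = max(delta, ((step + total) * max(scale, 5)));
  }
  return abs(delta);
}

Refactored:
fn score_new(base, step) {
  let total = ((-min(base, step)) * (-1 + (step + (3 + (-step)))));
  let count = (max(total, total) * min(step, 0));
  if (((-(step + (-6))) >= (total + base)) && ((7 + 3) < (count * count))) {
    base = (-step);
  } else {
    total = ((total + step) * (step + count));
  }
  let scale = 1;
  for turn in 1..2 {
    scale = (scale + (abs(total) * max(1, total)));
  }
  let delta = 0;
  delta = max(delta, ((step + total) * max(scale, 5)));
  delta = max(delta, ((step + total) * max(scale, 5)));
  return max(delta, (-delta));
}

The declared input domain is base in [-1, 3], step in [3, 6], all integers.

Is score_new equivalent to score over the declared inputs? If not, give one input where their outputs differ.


The rewrite breaks on base=-1, step=3, where the results are 25 and 4068.
score: total := 2 | count := 0 | (((-(step - 6)) >= (total + base)) || ((7 + 3) < (count * count))): true | base := -3 | scale := 1 | iter turn=1: | scale := 5 | delta := 0 | iter turn=1: | delta := 25 | iter turn=2: | delta := 25 | result 25
score_new: total := 2 | count := 0 | (((-(step + (-6))) >= (total + base)) && ((7 + 3) < (count * count))): false | total := 15 | scale := 1 | iter turn=1: | scale := 226 | delta := 0 | delta := 4068 | delta := 4068 | result 4068
verdict: not equivalent; witness: base=-1, step=3


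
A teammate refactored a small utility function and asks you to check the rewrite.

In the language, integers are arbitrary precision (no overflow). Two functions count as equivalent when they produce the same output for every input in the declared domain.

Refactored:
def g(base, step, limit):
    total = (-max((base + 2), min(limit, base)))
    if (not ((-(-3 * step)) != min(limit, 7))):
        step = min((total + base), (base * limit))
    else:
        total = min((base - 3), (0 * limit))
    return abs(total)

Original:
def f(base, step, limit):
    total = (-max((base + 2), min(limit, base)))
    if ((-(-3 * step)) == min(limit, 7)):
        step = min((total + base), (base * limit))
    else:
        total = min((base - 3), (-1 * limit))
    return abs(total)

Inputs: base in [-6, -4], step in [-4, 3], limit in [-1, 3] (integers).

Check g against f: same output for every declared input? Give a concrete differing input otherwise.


Equivalent. The edit looks behavioral (`-1` became `0`), but over these ranges it never changes the outcome.
Checked all 120 inputs in the declared domain: the outputs agree on every one.
As a probe, take base=-6, step=-1, limit=0: f runs total=4, then ((-(-3 * step)) == min(limit, 7)) is false, then total=-9, then returns 9; g runs total=4, then (not ((-(-3 * step)) != min(limit, 7))) is false, then total=-9, then returns 9; both end at 9.
verdict: equivalent


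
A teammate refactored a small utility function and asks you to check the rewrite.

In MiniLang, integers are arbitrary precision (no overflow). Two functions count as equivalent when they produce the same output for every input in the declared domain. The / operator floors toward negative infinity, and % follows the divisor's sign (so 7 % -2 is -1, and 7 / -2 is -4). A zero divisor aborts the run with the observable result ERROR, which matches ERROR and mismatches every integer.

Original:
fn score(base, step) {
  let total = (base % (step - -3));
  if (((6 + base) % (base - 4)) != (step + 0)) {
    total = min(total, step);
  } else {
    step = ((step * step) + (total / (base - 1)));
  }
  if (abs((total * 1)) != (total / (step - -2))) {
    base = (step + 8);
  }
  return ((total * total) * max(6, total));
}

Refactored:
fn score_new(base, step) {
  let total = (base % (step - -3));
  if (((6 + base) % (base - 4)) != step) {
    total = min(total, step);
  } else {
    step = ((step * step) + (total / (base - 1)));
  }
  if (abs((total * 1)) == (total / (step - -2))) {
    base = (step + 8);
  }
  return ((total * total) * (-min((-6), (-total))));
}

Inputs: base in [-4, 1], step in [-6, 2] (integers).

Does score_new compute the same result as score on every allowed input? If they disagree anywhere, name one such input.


Equivalent. The edit looks behavioral (`(abs((total * 1)) != (total / (step - -2)))` became `(abs((total * 1)) == (total / (step - -2)))`), but over these ranges it never changes the outcome.
An exhaustive pass over the 54 declared inputs shows identical outputs.
Tracing base=1, step=-1: score: total := 1 | (((6 + base) % (base - 4)) != (step + 0)): true | total := -1 | (abs((total * 1)) != (total / (step - -2))): true | base := 7 | result 6 | score_new: total := 1 | (((6 + base) % (base - 4)) != step): true | total := -1 | (abs((total * 1)) == (total / (step - -2))): false | result 6 — matching result 6.
verdict: equivalent


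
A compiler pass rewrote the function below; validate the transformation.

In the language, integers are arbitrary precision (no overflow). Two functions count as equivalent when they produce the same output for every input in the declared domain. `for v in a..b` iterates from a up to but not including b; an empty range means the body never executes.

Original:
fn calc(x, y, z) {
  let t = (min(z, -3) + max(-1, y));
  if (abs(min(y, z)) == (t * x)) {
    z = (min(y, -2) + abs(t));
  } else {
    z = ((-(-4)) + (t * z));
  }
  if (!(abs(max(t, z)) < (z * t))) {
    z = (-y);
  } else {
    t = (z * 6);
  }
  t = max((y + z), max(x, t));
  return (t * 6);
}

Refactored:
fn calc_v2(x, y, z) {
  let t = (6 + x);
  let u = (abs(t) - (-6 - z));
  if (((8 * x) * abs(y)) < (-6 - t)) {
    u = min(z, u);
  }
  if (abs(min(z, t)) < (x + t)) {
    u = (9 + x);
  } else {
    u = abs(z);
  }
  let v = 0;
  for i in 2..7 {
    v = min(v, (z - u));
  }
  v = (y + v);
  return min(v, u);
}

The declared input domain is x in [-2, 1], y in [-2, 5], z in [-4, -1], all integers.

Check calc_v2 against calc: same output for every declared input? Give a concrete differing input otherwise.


Run the pair on x=-2, y=-2, z=-4.
calc: t := -5 | (abs(min(y, z)) == (t * x)): false | z := 24 | (!(abs(max(t, z)) < (z * t))): true | z := 2 | t := 0 | result 0
calc_v2: t := 4 | u := 6 | (((8 * x) * abs(y)) < (-6 - t)): true | u := -4 | (abs(min(z, t)) < (x + t)): false | u := 4 | v := 0 | iter i=2: | v := -8 | iter i=3: | v := -8 | iter i=4: | v := -8 | iter i=5: | v := -8 | iter i=6: | v := -8 | v := -10 | result -10
0 != -10, so the rewrite changes behavior.
verdict: not equivalent; witness: x=-2, y=-2, z=-4


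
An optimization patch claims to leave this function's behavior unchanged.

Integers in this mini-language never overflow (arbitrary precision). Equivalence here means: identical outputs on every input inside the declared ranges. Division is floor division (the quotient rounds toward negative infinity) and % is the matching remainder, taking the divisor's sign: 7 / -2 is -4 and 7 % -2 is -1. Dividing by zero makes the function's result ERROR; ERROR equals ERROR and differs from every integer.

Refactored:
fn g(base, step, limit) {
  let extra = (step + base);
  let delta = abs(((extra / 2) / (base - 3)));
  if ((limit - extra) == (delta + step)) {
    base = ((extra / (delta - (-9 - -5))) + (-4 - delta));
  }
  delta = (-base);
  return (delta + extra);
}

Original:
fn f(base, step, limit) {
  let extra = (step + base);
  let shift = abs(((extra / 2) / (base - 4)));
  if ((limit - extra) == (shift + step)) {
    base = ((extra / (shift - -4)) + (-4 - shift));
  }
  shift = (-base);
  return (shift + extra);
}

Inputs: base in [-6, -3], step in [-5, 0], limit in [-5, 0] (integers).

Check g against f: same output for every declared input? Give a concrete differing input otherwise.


The suspicious edit (`4` became `3`) never changes the result for any input inside the declared domain.
As a probe, take base=-4, step=-5, limit=-5: f runs extra becomes -9; next shift becomes 0; next ((limit - extra) == (shift + step)) evaluates to false; next shift becomes 4; next final value -5; g runs extra becomes -9; next delta becomes 0; next ((limit - extra) == (delta + step)) evaluates to false; next delta becomes 4; next final value -5; both end at -5.
Sweeping the whole domain (144 inputs) finds no disagreement.
verdict: equivalent


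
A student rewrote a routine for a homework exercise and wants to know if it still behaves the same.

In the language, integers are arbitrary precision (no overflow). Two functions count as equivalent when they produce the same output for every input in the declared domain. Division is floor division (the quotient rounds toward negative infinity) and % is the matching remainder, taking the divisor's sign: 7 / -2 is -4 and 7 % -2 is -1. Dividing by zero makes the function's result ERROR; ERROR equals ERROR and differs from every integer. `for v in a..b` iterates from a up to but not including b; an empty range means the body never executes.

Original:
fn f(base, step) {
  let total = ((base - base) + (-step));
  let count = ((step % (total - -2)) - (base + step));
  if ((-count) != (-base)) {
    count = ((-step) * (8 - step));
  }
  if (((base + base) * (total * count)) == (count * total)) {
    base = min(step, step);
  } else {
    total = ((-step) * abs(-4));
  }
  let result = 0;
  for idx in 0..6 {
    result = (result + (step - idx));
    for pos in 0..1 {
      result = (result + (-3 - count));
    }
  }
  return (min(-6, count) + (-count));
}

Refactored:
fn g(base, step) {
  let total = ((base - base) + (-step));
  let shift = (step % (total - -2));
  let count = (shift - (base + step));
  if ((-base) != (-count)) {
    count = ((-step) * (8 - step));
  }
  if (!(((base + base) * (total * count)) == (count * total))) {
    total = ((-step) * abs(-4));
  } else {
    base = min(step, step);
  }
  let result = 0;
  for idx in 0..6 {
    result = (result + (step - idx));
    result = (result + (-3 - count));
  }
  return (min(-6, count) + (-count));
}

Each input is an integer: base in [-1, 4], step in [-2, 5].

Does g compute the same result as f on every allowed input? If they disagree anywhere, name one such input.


Side by side, the visible changes include: boolean connective usage differs, plus loop structure differs, plus local variable names differ.
As a probe, take base=2, step=-1: f runs total=1, then count=1, then ((-count) != (-base)) is true, then count=9, then (((base + base) * (total * count)) == (count * total)) is false, then total=4, then result=0, then (idx=0), then result=-1, then (pos=0), then result=-13, then (idx=1), then result=-15, then (pos=0), then result=-27, then (idx=2), then result=-30, then (pos=0), then result=-42, then (idx=3), then result=-46, then (pos=0), then result=-58, then (idx=4), then result=-63, then (pos=0), then result=-75, then (idx=5), then result=-81, then (pos=0), then result=-93, then returns -15; g runs total=1, then shift=2, then count=1, then ((-base) != (-count)) is true, then count=9, then (!(((base + base) * (total * count)) == (count * total))) is true, then total=4, then result=0, then (idx=0), then result=-1, then result=-13, then (idx=1), then result=-15, then result=-27, then (idx=2), then result=-30, then result=-42, then (idx=3), then result=-46, then result=-58, then (idx=4), then result=-63, then result=-75, then (idx=5), then result=-81, then result=-93, then returns -15; both end at -15.
Checked all 48 inputs in the declared domain: the outputs agree on every one.
verdict: equivalent


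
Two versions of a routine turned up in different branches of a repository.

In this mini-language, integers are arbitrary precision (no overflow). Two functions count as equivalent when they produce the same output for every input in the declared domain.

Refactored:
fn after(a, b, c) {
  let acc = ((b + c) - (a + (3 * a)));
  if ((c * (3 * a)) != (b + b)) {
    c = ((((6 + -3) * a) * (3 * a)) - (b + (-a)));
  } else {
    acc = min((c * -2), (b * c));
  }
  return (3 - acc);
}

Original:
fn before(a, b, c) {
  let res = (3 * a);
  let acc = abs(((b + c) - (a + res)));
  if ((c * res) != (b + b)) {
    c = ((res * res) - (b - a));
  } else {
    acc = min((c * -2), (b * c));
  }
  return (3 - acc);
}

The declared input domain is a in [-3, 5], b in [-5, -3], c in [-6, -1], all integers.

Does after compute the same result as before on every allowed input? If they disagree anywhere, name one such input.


a=-2, b=-5, c=-6 yields 0 from before but 6 from after.
verdict: not equivalent; witness: a=-2, b=-5, c=-6


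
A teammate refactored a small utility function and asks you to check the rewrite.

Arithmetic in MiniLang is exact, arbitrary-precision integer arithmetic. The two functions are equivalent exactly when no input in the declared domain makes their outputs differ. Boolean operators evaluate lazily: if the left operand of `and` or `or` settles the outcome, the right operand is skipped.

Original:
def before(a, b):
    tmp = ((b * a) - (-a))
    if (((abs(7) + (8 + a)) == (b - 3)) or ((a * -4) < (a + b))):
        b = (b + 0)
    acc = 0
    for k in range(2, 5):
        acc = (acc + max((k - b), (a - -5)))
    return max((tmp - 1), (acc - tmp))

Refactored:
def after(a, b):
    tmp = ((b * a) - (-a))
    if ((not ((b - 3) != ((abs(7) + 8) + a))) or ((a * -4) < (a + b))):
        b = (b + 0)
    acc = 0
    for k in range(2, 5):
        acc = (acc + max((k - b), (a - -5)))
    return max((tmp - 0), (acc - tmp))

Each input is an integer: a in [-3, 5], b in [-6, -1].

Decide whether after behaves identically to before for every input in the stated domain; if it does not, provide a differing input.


Evaluate both at a=-3, b=-6.
before: tmp = 15; (((abs(7) + (8 + a)) == (b - 3)) or ((a * -4) < (a + b))) -> false; acc = 0; [k=2]; acc = 8; [k=3]; acc = 17; [k=4]; acc = 27; return 14
after: tmp = 15; ((not ((b - 3) != ((abs(7) + 8) + a))) or ((a * -4) < (a + b))) -> false; acc = 0; [k=2]; acc = 8; [k=3]; acc = 17; [k=4]; acc = 27; return 15
14 vs 15 — the two versions disagree here.
verdict: not equivalent; witness: a=-3, b=-6


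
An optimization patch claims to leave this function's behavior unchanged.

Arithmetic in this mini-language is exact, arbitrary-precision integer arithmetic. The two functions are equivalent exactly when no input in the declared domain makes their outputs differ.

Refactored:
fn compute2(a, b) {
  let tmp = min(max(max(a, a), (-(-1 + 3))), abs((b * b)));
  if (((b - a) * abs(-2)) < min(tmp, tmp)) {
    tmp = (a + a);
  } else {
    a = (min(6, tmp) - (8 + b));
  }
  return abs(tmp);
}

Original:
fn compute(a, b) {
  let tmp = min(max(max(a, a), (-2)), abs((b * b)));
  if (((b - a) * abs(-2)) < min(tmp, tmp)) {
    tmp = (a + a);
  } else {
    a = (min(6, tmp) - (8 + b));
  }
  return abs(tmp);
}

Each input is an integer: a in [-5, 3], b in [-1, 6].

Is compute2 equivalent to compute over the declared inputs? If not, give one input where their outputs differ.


The two are interchangeable: constant usage differs, plus arithmetic usage differs, and every declared input agrees.
Spot check at a=0, b=2 — compute: tmp becomes 0; next (((b - a) * abs(-2)) < min(tmp, tmp)) evaluates to false; next a becomes -10; next final value 0. compute2: tmp becomes 0; next (((b - a) * abs(-2)) < min(tmp, tmp)) evaluates to false; next a becomes -10; next final value 0. Both give 0.
Across all 72 domain points the two functions coincide.
verdict: equivalent


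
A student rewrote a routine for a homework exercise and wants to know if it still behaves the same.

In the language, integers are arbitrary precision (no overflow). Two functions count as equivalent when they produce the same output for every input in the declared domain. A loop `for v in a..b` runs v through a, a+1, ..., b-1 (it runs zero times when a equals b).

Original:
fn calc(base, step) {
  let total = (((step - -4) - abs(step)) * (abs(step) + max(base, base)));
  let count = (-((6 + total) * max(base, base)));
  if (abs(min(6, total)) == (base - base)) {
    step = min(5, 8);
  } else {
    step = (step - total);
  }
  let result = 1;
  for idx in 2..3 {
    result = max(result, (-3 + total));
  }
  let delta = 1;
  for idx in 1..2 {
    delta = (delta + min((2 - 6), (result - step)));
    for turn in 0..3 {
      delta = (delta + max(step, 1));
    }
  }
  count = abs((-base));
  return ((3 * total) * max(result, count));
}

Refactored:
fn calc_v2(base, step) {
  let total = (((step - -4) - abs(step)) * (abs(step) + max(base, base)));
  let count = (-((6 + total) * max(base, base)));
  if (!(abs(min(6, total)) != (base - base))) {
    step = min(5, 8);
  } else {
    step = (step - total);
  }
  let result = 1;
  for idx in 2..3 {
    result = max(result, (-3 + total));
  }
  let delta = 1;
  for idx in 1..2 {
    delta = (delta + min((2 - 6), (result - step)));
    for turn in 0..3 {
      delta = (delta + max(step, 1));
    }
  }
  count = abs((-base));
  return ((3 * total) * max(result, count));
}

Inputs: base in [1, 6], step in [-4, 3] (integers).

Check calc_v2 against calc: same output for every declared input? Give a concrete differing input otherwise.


Comparing the listings, the differences include: boolean connective usage differs; and comparison usage differs.
Spot check at base=5, step=1 — calc: total=24, then count=-150, then (abs(min(6, total)) == (base - base)) is false, then step=-23, then result=1, then (idx=2), then result=21, then delta=1, then (idx=1), then delta=-3, then (turn=0), then delta=-2, then (turn=1), then delta=-1, then (turn=2), then delta=0, then count=5, then returns 1512. calc_v2: total=24, then count=-150, then (!(abs(min(6, total)) != (base - base))) is false, then step=-23, then result=1, then (idx=2), then result=21, then delta=1, then (idx=1), then delta=-3, then (turn=0), then delta=-2, then (turn=1), then delta=-1, then (turn=2), then delta=0, then count=5, then returns 1512. Both give 1512.
Sweeping the whole domain (48 inputs) finds no disagreement.
verdict: equivalent


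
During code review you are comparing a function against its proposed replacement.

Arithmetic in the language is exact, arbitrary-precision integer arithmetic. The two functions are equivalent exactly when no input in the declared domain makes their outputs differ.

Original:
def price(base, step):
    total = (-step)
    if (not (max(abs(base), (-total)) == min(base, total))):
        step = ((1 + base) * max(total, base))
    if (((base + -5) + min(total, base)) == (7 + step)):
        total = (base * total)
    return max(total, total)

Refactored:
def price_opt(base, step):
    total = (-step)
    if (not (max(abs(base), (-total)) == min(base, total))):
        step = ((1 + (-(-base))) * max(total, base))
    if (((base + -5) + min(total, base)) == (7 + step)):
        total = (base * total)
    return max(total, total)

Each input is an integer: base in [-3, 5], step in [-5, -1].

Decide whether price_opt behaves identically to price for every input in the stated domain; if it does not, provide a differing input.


Side by side, the visible changes include: same computation, different form.
Tracing base=-1, step=-2: price: total becomes 2; next (not (max(abs(base), (-total)) == min(base, total))) evaluates to true; next step becomes 0; next (((base + -5) + min(total, base)) == (7 + step)) evaluates to false; next final value 2 | price_opt: total becomes 2; next (not (max(abs(base), (-total)) == min(base, total))) evaluates to true; next step becomes 0; next (((base + -5) + min(total, base)) == (7 + step)) evaluates to false; next final value 2 — matching result 2.
An exhaustive pass over the 45 declared inputs shows identical outputs.
verdict: equivalent


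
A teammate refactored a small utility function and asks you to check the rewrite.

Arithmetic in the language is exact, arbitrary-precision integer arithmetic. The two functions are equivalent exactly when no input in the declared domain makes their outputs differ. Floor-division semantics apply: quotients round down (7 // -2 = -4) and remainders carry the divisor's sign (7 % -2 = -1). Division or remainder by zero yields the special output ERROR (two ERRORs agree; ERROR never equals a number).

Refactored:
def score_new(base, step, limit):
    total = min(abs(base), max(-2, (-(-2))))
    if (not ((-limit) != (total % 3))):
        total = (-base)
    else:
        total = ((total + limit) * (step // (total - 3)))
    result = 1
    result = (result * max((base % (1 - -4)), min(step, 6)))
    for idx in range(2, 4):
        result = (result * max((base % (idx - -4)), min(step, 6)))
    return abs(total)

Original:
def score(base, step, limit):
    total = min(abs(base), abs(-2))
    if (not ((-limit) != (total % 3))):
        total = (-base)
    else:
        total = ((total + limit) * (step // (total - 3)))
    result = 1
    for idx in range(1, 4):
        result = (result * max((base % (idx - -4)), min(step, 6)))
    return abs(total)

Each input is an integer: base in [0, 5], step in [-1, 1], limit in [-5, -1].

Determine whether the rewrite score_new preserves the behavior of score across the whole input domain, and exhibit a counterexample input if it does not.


Differences: statement counts differ, and arithmetic usage differs, and min/max/abs usage differs, and loop structure differs, and constant usage differs — yet all 90 inputs agree.
verdict: equivalent


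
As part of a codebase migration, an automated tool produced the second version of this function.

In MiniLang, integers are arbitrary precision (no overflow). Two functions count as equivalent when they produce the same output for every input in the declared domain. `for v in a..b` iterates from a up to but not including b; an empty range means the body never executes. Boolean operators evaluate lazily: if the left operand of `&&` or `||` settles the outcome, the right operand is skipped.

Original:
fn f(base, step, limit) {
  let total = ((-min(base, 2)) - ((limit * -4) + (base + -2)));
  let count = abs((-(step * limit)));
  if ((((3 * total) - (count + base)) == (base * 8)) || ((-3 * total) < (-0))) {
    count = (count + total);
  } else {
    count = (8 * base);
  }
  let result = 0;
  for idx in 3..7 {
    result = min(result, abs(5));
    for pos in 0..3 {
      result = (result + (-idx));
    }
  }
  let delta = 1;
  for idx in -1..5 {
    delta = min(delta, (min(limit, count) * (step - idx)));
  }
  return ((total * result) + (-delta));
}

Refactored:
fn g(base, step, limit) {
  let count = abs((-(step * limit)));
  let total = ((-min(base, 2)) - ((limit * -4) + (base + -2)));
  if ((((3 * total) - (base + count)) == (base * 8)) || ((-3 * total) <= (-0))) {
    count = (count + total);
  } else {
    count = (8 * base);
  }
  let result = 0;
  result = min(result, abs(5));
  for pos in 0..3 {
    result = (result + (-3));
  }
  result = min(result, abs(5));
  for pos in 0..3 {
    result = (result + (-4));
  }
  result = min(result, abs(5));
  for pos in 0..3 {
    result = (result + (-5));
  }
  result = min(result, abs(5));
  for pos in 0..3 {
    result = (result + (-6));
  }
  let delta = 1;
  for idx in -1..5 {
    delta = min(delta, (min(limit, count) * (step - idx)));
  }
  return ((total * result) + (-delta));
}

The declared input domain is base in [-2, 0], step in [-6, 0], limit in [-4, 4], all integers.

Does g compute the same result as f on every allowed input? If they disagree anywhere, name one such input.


Evaluate both at base=-1, step=0, limit=-1.
f: total=0, then count=0, then ((((3 * total) - (count + base)) == (base * 8)) || ((-3 * total) < (-0))) is false, then count=-8, then result=0, then (idx=3), then result=0, then (pos=0), then result=-3, then (pos=1), then result=-6, then (pos=2), then result=-9, then (idx=4), then result=-9, then (pos=0), then result=-13, then (pos=1), then result=-17, then (pos=2), then result=-21, then (idx=5), then result=-21, then (pos=0), then result=-26, then (pos=1), then result=-31, then (pos=2), then result=-36, then (idx=6), then result=-36, then (pos=0), then result=-42, then (pos=1), then result=-48, then (pos=2), then result=-54, then delta=1, then (idx=-1), then delta=-8, then (idx=0), then delta=-8, then (idx=1), then delta=-8, then (idx=2), then delta=-8, then (idx=3), then delta=-8, then (idx=4), then delta=-8, then returns 8
g: count=0, then total=0, then ((((3 * total) - (base + count)) == (base * 8)) || ((-3 * total) <= (-0))) is true, then count=0, then result=0, then result=0, then (pos=0), then result=-3, then (pos=1), then result=-6, then (pos=2), then result=-9, then result=-9, then (pos=0), then result=-13, then (pos=1), then result=-17, then (pos=2), then result=-21, then result=-21, then (pos=0), then result=-26, then (pos=1), then result=-31, then (pos=2), then result=-36, then result=-36, then (pos=0), then result=-42, then (pos=1), then result=-48, then (pos=2), then result=-54, then delta=1, then (idx=-1), then delta=-1, then (idx=0), then delta=-1, then (idx=1), then delta=-1, then (idx=2), then delta=-1, then (idx=3), then delta=-1, then (idx=4), then delta=-1, then returns 1
8 vs 1 — the two versions disagree here.
verdict: not equivalent; witness: base=-1, step=0, limit=-1


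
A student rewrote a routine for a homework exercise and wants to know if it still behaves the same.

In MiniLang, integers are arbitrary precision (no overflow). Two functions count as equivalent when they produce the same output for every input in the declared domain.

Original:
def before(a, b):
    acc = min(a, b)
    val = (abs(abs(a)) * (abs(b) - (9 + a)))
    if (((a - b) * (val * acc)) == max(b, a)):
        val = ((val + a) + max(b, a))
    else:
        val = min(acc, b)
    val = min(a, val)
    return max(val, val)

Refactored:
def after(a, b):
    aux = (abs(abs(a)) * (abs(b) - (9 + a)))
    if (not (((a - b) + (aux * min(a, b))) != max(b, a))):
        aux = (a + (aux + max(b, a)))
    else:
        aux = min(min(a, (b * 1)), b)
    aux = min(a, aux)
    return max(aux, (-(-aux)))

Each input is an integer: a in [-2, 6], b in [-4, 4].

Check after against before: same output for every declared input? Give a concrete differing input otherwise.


On input a=0, b=-4, before returns 0 while after returns -4.
verdict: not equivalent; witness: a=0, b=-4


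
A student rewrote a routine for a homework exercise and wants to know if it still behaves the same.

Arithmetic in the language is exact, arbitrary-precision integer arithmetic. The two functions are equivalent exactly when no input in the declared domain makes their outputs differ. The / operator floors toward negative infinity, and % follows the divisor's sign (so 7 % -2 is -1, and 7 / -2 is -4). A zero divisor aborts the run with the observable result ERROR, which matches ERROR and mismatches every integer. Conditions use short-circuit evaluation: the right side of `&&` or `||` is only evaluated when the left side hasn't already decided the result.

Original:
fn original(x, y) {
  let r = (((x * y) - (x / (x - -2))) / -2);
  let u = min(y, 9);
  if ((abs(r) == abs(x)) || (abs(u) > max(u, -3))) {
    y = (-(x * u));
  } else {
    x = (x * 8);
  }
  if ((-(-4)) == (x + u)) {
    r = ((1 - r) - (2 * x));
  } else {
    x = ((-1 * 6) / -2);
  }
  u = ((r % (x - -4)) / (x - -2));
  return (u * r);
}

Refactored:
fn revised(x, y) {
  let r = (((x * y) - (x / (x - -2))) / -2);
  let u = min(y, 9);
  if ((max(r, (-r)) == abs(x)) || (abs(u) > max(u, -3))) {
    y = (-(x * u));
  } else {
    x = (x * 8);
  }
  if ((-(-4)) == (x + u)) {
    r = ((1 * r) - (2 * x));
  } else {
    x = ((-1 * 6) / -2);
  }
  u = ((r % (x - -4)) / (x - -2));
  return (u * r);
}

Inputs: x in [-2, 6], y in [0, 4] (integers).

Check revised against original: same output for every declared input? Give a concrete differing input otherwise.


Evaluate both at x=2, y=2.
original: r = -2; u = 2; ((abs(r) == abs(x)) || (abs(u) > max(u, -3))) -> true; y = -4; ((-(-4)) == (x + u)) -> true; r = -1; u = 1; return -1
revised: r = -2; u = 2; ((max(r, (-r)) == abs(x)) || (abs(u) > max(u, -3))) -> true; y = -4; ((-(-4)) == (x + u)) -> true; r = -6; u = 0; return 0
-1 and 0 differ, so these are not the same function on this domain.
verdict: not equivalent; witness: x=2, y=2


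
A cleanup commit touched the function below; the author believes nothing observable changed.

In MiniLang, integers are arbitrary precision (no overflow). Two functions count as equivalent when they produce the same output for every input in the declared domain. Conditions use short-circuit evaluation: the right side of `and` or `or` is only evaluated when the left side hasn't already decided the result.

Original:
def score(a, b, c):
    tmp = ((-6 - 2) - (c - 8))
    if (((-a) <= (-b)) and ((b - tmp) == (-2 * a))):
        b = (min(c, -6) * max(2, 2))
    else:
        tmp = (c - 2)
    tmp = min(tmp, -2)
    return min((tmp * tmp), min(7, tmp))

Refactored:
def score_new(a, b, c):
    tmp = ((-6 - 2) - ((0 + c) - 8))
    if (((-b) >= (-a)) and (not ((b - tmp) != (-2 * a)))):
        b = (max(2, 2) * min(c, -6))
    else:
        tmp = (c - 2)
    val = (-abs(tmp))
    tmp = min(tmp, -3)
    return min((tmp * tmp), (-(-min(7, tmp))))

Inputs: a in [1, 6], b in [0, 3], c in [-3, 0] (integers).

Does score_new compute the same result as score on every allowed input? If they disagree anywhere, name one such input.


Not equivalent: a=1, b=0, c=-2 separates them (-2 vs -3).
score: tmp becomes 2; next (((-a) <= (-b)) and ((b - tmp) == (-2 * a))) evaluates to true; next b becomes -12; next tmp becomes -2; next final value -2
score_new: tmp becomes 2; next (((-b) >= (-a)) and (not ((b - tmp) != (-2 * a)))) evaluates to true; next b becomes -12; next val becomes -2; next tmp becomes -3; next final value -3
verdict: not equivalent; witness: a=1, b=0, c=-2


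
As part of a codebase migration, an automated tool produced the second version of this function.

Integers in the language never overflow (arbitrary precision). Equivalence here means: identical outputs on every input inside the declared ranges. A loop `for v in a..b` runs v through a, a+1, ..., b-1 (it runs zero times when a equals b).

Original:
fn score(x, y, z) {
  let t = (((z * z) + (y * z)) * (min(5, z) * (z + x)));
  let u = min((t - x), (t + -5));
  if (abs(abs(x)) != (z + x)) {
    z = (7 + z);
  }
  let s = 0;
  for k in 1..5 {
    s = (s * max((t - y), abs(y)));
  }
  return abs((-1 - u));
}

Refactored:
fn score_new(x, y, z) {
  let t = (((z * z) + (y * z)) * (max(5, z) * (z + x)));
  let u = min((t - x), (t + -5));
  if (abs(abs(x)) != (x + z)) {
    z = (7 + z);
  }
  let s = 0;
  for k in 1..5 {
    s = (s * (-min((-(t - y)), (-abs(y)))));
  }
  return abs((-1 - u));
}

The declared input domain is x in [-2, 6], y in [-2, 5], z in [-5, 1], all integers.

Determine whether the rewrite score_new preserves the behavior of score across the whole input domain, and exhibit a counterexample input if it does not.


The rewrite breaks on x=-2, y=-2, z=-5, where the results are 1221 and 1229.
score: t = 1225; u = 1220; (abs(abs(x)) != (z + x)) -> true; z = 2; s = 0; [k=1]; s = 0; [k=2]; s = 0; [k=3]; s = 0; [k=4]; s = 0; return 1221
score_new: t = -1225; u = -1230; (abs(abs(x)) != (x + z)) -> true; z = 2; s = 0; [k=1]; s = 0; [k=2]; s = 0; [k=3]; s = 0; [k=4]; s = 0; return 1229
verdict: not equivalent; witness: x=-2, y=-2, z=-5


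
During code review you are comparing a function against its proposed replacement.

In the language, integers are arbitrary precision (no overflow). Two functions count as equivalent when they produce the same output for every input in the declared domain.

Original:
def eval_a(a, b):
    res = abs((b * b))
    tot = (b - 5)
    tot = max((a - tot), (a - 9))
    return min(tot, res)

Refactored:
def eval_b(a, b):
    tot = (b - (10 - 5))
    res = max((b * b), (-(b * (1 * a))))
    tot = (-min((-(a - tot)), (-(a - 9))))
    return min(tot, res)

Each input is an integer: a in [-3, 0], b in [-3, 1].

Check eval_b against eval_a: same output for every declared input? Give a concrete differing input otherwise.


Evaluate both at a=-2, b=1.
eval_a: res becomes 1; next tot becomes -4; next tot becomes 2; next final value 1
eval_b: tot becomes -4; next res becomes 2; next tot becomes 2; next final value 2
1 vs 2 — the two versions disagree here.
verdict: not equivalent; witness: a=-2, b=1


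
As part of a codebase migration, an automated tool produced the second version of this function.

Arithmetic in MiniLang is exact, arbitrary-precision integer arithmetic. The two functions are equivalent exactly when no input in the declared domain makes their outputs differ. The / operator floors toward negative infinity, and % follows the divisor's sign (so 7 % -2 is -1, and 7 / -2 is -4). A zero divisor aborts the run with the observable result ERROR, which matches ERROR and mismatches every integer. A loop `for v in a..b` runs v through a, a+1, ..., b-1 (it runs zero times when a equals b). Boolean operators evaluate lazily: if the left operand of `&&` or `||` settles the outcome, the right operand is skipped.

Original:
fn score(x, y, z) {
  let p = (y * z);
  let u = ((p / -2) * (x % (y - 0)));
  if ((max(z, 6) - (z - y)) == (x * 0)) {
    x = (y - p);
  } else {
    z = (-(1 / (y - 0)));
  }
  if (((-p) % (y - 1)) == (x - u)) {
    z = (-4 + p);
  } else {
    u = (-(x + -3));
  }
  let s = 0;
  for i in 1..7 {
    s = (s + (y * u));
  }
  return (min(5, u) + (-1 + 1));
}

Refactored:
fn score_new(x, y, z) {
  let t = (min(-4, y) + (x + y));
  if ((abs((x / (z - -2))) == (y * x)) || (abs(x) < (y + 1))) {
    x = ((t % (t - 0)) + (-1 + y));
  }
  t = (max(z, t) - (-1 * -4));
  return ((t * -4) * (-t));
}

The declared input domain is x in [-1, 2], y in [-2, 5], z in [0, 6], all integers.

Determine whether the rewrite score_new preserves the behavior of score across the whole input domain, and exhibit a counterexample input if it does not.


Try x=-1, y=-2, z=0.
score: p=0, then u=0, then ((max(z, 6) - (z - y)) == (x * 0)) is false, then z=1, then (((-p) % (y - 1)) == (x - u)) is false, then u=4, then s=0, then (i=1), then s=-8, then (i=2), then s=-16, then (i=3), then s=-24, then (i=4), then s=-32, then (i=5), then s=-40, then (i=6), then s=-48, then returns 4
score_new: t=-7, then ((abs((x / (z - -2))) == (y * x)) || (abs(x) < (y + 1))) is false, then t=-4, then returns 64
4 against 64: the behavior changed.
verdict: not equivalent; witness: x=-1, y=-2, z=0


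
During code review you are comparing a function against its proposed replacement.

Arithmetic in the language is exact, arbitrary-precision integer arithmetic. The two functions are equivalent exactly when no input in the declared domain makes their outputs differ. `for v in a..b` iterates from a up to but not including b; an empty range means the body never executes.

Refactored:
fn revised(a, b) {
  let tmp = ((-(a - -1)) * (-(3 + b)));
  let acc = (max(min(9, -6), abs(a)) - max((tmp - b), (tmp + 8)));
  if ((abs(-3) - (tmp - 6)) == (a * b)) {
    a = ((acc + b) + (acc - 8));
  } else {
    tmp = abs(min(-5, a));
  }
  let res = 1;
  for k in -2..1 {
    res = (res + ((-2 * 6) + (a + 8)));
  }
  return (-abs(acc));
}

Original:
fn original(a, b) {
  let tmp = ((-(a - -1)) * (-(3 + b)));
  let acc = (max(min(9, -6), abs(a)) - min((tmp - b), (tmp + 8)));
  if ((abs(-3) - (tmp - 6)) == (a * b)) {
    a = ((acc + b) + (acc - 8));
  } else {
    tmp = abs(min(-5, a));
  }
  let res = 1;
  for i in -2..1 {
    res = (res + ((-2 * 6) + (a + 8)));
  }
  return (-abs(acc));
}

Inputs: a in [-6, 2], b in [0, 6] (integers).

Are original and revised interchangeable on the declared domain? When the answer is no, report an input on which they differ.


There is a counterexample at a=-6, b=0: -21 on one side, -13 on the other.
original: tmp := -15 | acc := 21 | ((abs(-3) - (tmp - 6)) == (a * b)): false | tmp := 6 | res := 1 | iter i=-2: | res := -9 | iter i=-1: | res := -19 | iter i=0: | res := -29 | result -21
revised: tmp := -15 | acc := 13 | ((abs(-3) - (tmp - 6)) == (a * b)): false | tmp := 6 | res := 1 | iter k=-2: | res := -9 | iter k=-1: | res := -19 | iter k=0: | res := -29 | result -13
verdict: not equivalent; witness: a=-6, b=0


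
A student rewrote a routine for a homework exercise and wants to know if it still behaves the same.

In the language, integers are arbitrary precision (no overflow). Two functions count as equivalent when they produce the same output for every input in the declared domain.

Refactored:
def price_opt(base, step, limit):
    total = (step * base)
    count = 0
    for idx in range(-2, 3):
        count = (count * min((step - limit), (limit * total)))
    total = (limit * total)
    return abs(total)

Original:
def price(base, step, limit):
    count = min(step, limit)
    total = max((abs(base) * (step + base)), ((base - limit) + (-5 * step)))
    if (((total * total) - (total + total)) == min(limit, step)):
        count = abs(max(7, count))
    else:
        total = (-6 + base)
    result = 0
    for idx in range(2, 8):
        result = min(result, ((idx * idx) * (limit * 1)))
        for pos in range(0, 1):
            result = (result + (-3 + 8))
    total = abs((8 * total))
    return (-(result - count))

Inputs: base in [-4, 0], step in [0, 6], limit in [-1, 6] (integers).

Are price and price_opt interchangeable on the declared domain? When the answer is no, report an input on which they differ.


base=-4, step=0, limit=-1 yields 43 from price but 0 from price_opt.
verdict: not equivalent; witness: base=-4, step=0, limit=-1


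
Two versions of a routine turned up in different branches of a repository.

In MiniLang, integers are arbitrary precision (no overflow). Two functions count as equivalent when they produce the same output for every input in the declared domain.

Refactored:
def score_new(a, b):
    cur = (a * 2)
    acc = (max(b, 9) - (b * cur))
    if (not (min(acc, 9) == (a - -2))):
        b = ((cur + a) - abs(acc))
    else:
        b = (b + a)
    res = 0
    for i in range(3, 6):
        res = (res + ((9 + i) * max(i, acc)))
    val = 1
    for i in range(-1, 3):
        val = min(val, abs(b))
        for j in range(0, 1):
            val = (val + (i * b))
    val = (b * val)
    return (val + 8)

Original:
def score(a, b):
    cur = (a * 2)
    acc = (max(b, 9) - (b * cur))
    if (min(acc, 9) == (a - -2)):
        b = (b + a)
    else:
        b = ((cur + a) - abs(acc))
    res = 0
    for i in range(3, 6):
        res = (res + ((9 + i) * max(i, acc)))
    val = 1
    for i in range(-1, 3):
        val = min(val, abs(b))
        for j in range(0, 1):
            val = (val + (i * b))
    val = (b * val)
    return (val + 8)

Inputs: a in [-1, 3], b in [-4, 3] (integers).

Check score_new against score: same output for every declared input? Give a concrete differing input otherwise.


Although boolean connective usage differs, 40/40 inputs agree.
verdict: equivalent
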